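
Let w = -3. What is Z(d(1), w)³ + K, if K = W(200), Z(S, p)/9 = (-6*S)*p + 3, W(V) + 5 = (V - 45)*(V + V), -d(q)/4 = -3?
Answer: 7657083606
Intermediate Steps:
d(q) = 12 (d(q) = -4*(-3) = 12)
W(V) = -5 + 2*V*(-45 + V) (W(V) = -5 + (V - 45)*(V + V) = -5 + (-45 + V)*(2*V) = -5 + 2*V*(-45 + V))
Z(S, p) = 27 - 54*S*p (Z(S, p) = 9*((-6*S)*p + 3) = 9*(-6*S*p + 3) = 9*(3 - 6*S*p) = 27 - 54*S*p)
K = 61995 (K = -5 - 90*200 + 2*200² = -5 - 18000 + 2*40000 = -5 - 18000 + 80000 = 61995)
Z(d(1), w)³ + K = (27 - 54*12*(-3))³ + 61995 = (27 + 1944)³ + 61995 = 1971³ + 61995 = 7657021611 + 61995 = 7657083606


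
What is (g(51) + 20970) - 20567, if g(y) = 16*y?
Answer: 1219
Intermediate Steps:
(g(51) + 20970) - 20567 = (16*51 + 20970) - 20567 = (816 + 20970) - 20567 = 21786 - 20567 = 1219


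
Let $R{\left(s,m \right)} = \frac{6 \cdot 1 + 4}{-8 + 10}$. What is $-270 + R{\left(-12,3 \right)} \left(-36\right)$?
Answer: $-450$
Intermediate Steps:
$R{\left(s,m \right)} = 5$ ($R{\left(s,m \right)} = \frac{6 + 4}{2} = 10 \cdot \frac{1}{2} = 5$)
$-270 + R{\left(-12,3 \right)} \left(-36\right) = -270 + 5 \left(-36\right) = -270 - 180 = -450$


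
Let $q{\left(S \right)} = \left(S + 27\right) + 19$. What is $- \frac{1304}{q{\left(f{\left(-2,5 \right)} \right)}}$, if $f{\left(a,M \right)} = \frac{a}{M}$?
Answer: $- \frac{1630}{57} \approx -28.596$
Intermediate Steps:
$q{\left(S \right)} = 46 + S$ ($q{\left(S \right)} = \left(27 + S\right) + 19 = 46 + S$)
$- \frac{1304}{q{\left(f{\left(-2,5 \right)} \right)}} = - \frac{1304}{46 - \frac{2}{5}} = - \frac{1304}{\frac{228}{5}} = \left(-1304\right) \frac{5}{228} = - \frac{1630}{57}$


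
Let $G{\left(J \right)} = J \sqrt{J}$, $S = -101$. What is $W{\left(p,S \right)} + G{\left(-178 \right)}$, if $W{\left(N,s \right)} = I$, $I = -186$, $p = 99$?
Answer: $-186 - 178 i \sqrt{178} \approx -186.0 - 2374.8 i$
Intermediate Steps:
$W{\left(N,s \right)} = -186$
$G{\left(J \right)} = J^{\frac{3}{2}}$
$W{\left(p,S \right)} + G{\left(-178 \right)} = -186 + \left(-178\right)^{\frac{3}{2}} = -186 - 178 i \sqrt{178}$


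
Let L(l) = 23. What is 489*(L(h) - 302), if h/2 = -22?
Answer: -136431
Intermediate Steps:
h = -44 (h = 2*(-22) = -44)
489*(L(h) - 302) = 489*(23 - 302) = 489*(-279) = -136431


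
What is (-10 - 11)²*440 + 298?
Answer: 194338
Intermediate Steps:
(-10 - 11)²*440 + 298 = (-21)²*440 + 298 = 441*440 + 298 = 194040 + 298 = 194338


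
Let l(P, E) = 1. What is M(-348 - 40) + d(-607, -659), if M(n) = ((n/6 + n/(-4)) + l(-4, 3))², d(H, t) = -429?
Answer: 6139/9 ≈ 682.11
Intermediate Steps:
M(n) = (1 - n/12)² (M(n) = ((n/6 + n/(-4)) + 1)² = ((n*(⅙) + n*(-¼)) + 1)² = ((n/6 - n/4) + 1)² = (-n/12 + 1)² = (1 - n/12)²)
M(-348 - 40) + d(-607, -659) = (-12 + (-348 - 40))²/144 - 429 = (-12 - 388)²/144 - 429 = (1/144)*(-400)² - 429 = (1/144)*160000 - 429 = 10000/9 - 429 = 6139/9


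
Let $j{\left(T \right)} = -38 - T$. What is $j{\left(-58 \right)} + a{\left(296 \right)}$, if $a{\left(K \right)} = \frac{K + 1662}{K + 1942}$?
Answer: $\frac{23359}{1119} \approx 20.875$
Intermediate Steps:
$a{\left(K \right)} = \frac{1662 + K}{1942 + K}$
$j{\left(-58 \right)} + a{\left(296 \right)} = \left(-38 - -58\right) + \frac{1662 + 296}{1942 + 296} = \left(-38 + 58\right) + \frac{1}{2238} \cdot 1958 = 20 + \frac{1}{2238} \cdot 1958 = 20 + \frac{979}{1119} = \frac{23359}{1119}$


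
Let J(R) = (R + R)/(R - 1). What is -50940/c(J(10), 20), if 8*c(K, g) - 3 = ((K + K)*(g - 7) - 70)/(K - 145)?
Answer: -104732640/793 ≈ -1.3207e+5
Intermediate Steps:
J(R) = 2*R/(-1 + R) (J(R) = (2*R)/(-1 + R) = 2*R/(-1 + R))
c(K, g) = 3/8 + (-70 + 2*K*(-7 + g))/(8*(-145 + K)) (c(K, g) = 3/8 + (((K + K)*(g - 7) - 70)/(K - 145))/8 = 3/8 + (((2*K)*(-7 + g) - 70)/(-145 + K))/8 = 3/8 + ((2*K*(-7 + g) - 70)/(-145 + K))/8 = 3/8 + ((-70 + 2*K*(-7 + g))/(-145 + K))/8 = 3/8 + (-70 + 2*K*(-7 + g))/(8*(-145 + K)))
-50940/c(J(10), 20) = -50940*8*(-145 + 2*10/(-1 + 10))/(-505 - 22*10/(-1 + 10) + 2*(2*10/(-1 + 10))*20) = -50940*8*(-145 + 2*10/9)/(-505 - 22*10/9 + 2*(2*10/9)*20) = -50940*8*(-145 + 2*10*(1/9))/(-505 - 22*10/9 + 2*(2*10*(1/9))*20) = -50940*8*(-145 + 20/9)/(-505 - 11*20/9 + 2*(20/9)*20) = -50940*(-10280/(9*(-505 - 220/9 + 800/9))) = -50940/((1/8)*(-9/1285)*(-3965/9)) = -50940/793/2056 = -50940*2056/793 = -104732640/793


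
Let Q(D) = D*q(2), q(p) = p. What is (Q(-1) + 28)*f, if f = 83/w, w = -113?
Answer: -2158/113 ≈ -19.097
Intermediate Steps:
Q(D) = 2*D (Q(D) = D*2 = 2*D)
f = -83/113 (f = 83/(-113) = 83*(-1/113) = -83/113 ≈ -0.73451)
(Q(-1) + 28)*f = (2*(-1) + 28)*(-83/113) = (-2 + 28)*(-83/113) = 26*(-83/113) = -2158/113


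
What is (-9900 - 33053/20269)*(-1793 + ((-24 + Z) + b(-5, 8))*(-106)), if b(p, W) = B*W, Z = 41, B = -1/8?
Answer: 700228877817/20269 ≈ 3.4547e+7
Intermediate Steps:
B = -1/8 (B = -1*1/8 = -1/8 ≈ -0.12500)
b(p, W) = -W/8
(-9900 - 33053/20269)*(-1793 + ((-24 + Z) + b(-5, 8))*(-106)) = (-9900 - 33053/20269)*(-1793 + ((-24 + 41) - 1/8*8)*(-106)) = (-9900 - 33053*1/20269)*(-1793 + (17 - 1)*(-106)) = (-9900 - 33053/20269)*(-1793 + 16*(-106)) = -200696153*(-1793 - 1696)/20269 = -200696153/20269*(-3489) = 700228877817/20269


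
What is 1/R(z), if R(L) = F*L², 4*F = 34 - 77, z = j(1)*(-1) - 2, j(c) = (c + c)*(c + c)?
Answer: -1/387 ≈ -0.0025840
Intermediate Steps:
j(c) = 4*c² (j(c) = (2*c)*(2*c) = 4*c²)
z = -6 (z = (4*1²)*(-1) - 2 = (4*1)*(-1) - 2 = 4*(-1) - 2 = -4 - 2 = -6)
F = -43/4 (F = (34 - 77)/4 = (¼)*(-43) = -43/4 ≈ -10.750)
R(L) = -43*L²/4
1/R(z) = 1/(-43/4*(-6)²) = 1/(-43/4*36) = 1/(-387) = -1/387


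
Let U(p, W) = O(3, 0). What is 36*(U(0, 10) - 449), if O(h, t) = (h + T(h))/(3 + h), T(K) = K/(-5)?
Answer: -80748/5 ≈ -16150.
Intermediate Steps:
T(K) = -K/5 (T(K) = K*(-1/5) = -K/5)
O(h, t) = 4*h/(5*(3 + h)) (O(h, t) = (h - h/5)/(3 + h) = (4*h/5)/(3 + h) = 4*h/(5*(3 + h)))
U(p, W) = 2/5 (U(p, W) = (4/5)*3/(3 + 3) = (4/5)*3/6 = (4/5)*3*(1/6) = 2/5)
36*(U(0, 10) - 449) = 36*(2/5 - 449) = 36*(-2243/5) = -80748/5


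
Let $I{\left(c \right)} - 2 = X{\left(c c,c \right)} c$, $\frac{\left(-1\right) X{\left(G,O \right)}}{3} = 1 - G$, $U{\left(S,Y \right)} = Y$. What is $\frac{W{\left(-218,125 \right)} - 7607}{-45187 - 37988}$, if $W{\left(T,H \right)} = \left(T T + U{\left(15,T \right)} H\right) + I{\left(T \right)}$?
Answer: $\frac{10355791}{27725} \approx 373.52$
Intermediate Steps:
$X{\left(G,O \right)} = -3 + 3 G$ ($X{\left(G,O \right)} = - 3 \left(1 - G\right) = -3 + 3 G$)
$I{\left(c \right)} = 2 + c \left(-3 + 3 c^{2}\right)$ ($I{\left(c \right)} = 2 + \left(-3 + 3 c c\right) c = 2 + \left(-3 + 3 c^{2}\right) c = 2 + c \left(-3 + 3 c^{2}\right)$)
$W{\left(T,H \right)} = 2 + T^{2} + H T + 3 T \left(-1 + T^{2}\right)$ ($W{\left(T,H \right)} = \left(T T + T H\right) + \left(2 + 3 T \left(-1 + T^{2}\right)\right) = \left(T^{2} + H T\right) + \left(2 + 3 T \left(-1 + T^{2}\right)\right) = 2 + T^{2} + H T + 3 T \left(-1 + T^{2}\right)$)
$\frac{W{\left(-218,125 \right)} - 7607}{-45187 - 37988} = \frac{\left(2 + \left(-218\right)^{2} + 125 \left(-218\right) + 3 \left(-218\right) \left(-1 + \left(-218\right)^{2}\right)\right) - 7607}{-45187 - 37988} = \frac{\left(2 + 47524 - 27250 + 3 \left(-218\right) \left(-1 + 47524\right)\right) - 7607}{-83175} = \left(\left(2 + 47524 - 27250 + 3 \left(-218\right) 47523\right) - 7607\right) \left(- \frac{1}{83175}\right) = \left(\left(2 + 47524 - 27250 - 31080042\right) - 7607\right) \left(- \frac{1}{83175}\right) = \left(-31059766 - 7607\right) \left(- \frac{1}{83175}\right) = \left(-31067373\right) \left(- \frac{1}{83175}\right) = \frac{10355791}{27725}$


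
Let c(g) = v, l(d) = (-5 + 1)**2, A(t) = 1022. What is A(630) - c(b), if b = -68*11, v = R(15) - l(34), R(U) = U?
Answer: 1023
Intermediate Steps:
l(d) = 16 (l(d) = (-4)**2 = 16)
v = -1 (v = 15 - 1*16 = 15 - 16 = -1)
b = -748
c(g) = -1
A(630) - c(b) = 1022 - 1*(-1) = 1022 + 1 = 1023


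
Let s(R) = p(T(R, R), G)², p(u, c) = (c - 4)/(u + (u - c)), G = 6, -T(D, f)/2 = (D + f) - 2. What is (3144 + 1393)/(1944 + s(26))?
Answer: 48133033/20623897 ≈ 2.3338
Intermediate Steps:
T(D, f) = 4 - 2*D - 2*f (T(D, f) = -2*((D + f) - 2) = -2*(-2 + D + f) = 4 - 2*D - 2*f)
p(u, c) = (-4 + c)/(-c + 2*u)
s(R) = 4/(-2 + 8*R)² (s(R) = ((4 - 1*6)/(6 - 2*(4 - 2*R - 2*R)))² = ((4 - 6)/(6 - 2*(4 - 4*R)))² = (-2/(6 + (-8 + 8*R)))² = (-2/(-2 + 8*R))² = 4/(-2 + 8*R)²)
(3144 + 1393)/(1944 + s(26)) = (3144 + 1393)/(1944 + (1 - 4*26)⁻²) = 4537/(1944 + (1 - 104)⁻²) = 4537/(1944 + (-103)⁻²) = 4537/(1944 + 1/10609) = 4537/(20623897/10609) = 4537*(10609/20623897) = 48133033/20623897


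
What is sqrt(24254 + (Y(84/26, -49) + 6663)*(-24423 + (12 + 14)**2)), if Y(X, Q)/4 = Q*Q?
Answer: 19*I*sqrt(1069995) ≈ 19654.0*I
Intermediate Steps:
Y(X, Q) = 4*Q**2 (Y(X, Q) = 4*(Q*Q) = 4*Q**2)
sqrt(24254 + (Y(84/26, -49) + 6663)*(-24423 + (12 + 14)**2)) = sqrt(24254 + (4*(-49)**2 + 6663)*(-24423 + (12 + 14)**2)) = sqrt(24254 + (4*2401 + 6663)*(-24423 + 26**2)) = sqrt(24254 + (9604 + 6663)*(-24423 + 676)) = sqrt(24254 + 16267*(-23747)) = sqrt(24254 - 386292449) = sqrt(-386268195) = 19*I*sqrt(1069995)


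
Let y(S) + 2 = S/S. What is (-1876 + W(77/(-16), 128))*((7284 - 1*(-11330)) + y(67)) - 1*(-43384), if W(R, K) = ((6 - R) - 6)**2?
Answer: -8817542147/256 ≈ -3.4444e+7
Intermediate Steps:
y(S) = -1 (y(S) = -2 + S/S = -2 + 1 = -1)
W(R, K) = R**2 (W(R, K) = (-R)**2 = R**2)
(-1876 + W(77/(-16), 128))*((7284 - 1*(-11330)) + y(67)) - 1*(-43384) = (-1876 + (77/(-16))**2)*((7284 - 1*(-11330)) - 1) - 1*(-43384) = (-1876 + (77*(-1/16))**2)*((7284 + 11330) - 1) + 43384 = (-1876 + (-77/16)**2)*(18614 - 1) + 43384 = (-1876 + 5929/256)*18613 + 43384 = -474327/256*18613 + 43384 = -8828648451/256 + 43384 = -8817542147/256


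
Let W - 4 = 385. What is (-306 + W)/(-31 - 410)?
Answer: -83/441 ≈ -0.18821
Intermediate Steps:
W = 389 (W = 4 + 385 = 389)
(-306 + W)/(-31 - 410) = (-306 + 389)/(-31 - 410) = 83/(-441) = 83*(-1/441) = -83/441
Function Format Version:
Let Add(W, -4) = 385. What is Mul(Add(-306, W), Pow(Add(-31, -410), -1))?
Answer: Rational(-83, 441) ≈ -0.18821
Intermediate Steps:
W = 389 (W = Add(4, 385) = 389)
Mul(Add(-306, W), Pow(Add(-31, -410), -1)) = Mul(Add(-306, 389), Pow(Add(-31, -410), -1)) = Mul(83, Pow(-441, -1)) = Mul(83, Rational(-1, 441)) = Rational(-83, 441)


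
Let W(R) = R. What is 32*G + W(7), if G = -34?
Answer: -1081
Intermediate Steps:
32*G + W(7) = 32*(-34) + 7 = -1088 + 7 = -1081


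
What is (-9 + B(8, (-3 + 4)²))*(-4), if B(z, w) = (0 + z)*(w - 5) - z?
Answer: 196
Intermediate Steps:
B(z, w) = -z + z*(-5 + w) (B(z, w) = z*(-5 + w) - z = -z + z*(-5 + w))
(-9 + B(8, (-3 + 4)²))*(-4) = (-9 + 8*(-6 + (-3 + 4)²))*(-4) = (-9 + 8*(-6 + 1²))*(-4) = (-9 + 8*(-6 + 1))*(-4) = (-9 + 8*(-5))*(-4) = (-9 - 40)*(-4) = -49*(-4) = 196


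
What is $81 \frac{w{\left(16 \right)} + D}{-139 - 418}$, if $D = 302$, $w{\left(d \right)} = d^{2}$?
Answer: $- \frac{45198}{557} \approx -81.145$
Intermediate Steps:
$81 \frac{w{\left(16 \right)} + D}{-139 - 418} = 81 \frac{16^{2} + 302}{-139 - 418} = 81 \frac{256 + 302}{-557} = 81 \cdot 558 \left(- \frac{1}{557}\right) = 81 \left(- \frac{558}{557}\right) = - \frac{45198}{557}$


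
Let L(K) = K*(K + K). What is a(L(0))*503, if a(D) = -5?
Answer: -2515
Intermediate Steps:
L(K) = 2*K**2 (L(K) = K*(2*K) = 2*K**2)
a(L(0))*503 = -5*503 = -2515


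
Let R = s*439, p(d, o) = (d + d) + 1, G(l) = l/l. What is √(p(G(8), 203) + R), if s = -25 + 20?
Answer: 4*I*√137 ≈ 46.819*I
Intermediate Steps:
G(l) = 1
s = -5
p(d, o) = 1 + 2*d (p(d, o) = 2*d + 1 = 1 + 2*d)
R = -2195 (R = -5*439 = -2195)
√(p(G(8), 203) + R) = √((1 + 2*1) - 2195) = √((1 + 2) - 2195) = √(3 - 2195) = √(-2192) = 4*I*√137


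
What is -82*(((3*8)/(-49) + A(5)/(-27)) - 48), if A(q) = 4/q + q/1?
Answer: 26418842/6615 ≈ 3993.8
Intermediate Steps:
A(q) = q + 4/q (A(q) = 4/q + q*1 = 4/q + q = q + 4/q)
-82*(((3*8)/(-49) + A(5)/(-27)) - 48) = -82*(((3*8)/(-49) + (5 + 4/5)/(-27)) - 48) = -82*((24*(-1/49) + (5 + 4*(1/5))*(-1/27)) - 48) = -82*((-24/49 + (5 + 4/5)*(-1/27)) - 48) = -82*((-24/49 + (29/5)*(-1/27)) - 48) = -82*((-24/49 - 29/135) - 48) = -82*(-4661/6615 - 48) = -82*(-322181/6615) = 26418842/6615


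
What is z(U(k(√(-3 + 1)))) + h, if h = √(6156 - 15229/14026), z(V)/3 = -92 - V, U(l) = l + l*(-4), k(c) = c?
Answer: -276 + √1210848127502/14026 + 9*I*√2 ≈ -197.55 + 12.728*I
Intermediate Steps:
U(l) = -3*l (U(l) = l - 4*l = -3*l)
z(V) = -276 - 3*V (z(V) = 3*(-92 - V) = -276 - 3*V)
h = √1210848127502/14026 (h = √(6156 - 15229*1/14026) = √(6156 - 15229/14026) = √(86328827/14026) = √1210848127502/14026 ≈ 78.453)
z(U(k(√(-3 + 1)))) + h = (-276 - (-9)*√(-3 + 1)) + √1210848127502/14026 = (-276 - (-9)*√(-2)) + √1210848127502/14026 = (-276 - (-9)*I*√2) + √1210848127502/14026 = (-276 + 9*I*√2) + √1210848127502/14026 = -276 + √1210848127502/14026 + 9*I*√2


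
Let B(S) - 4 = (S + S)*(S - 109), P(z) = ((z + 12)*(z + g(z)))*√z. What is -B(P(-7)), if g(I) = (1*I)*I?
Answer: 617396 + 45780*I*√7 ≈ 6.174e+5 + 1.2112e+5*I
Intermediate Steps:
g(I) = I² (g(I) = I*I = I²)
P(z) = √z*(12 + z)*(z + z²) (P(z) = ((z + 12)*(z + z²))*√z = ((12 + z)*(z + z²))*√z = √z*(12 + z)*(z + z²))
B(S) = 4 + 2*S*(-109 + S) (B(S) = 4 + (S + S)*(S - 109) = 4 + (2*S)*(-109 + S) = 4 + 2*S*(-109 + S))
-B(P(-7)) = -(4 - 218*(-7)^(3/2)*(12 + (-7)² + 13*(-7)) + 2*((-7)^(3/2)*(12 + (-7)² + 13*(-7)))²) = -(4 - 218*(-7*I*√7)*(12 + 49 - 91) + 2*((-7*I*√7)*(12 + 49 - 91))²) = -(4 - 218*(-7*I*√7)*(-30) + 2*(-7*I*√7*(-30))²) = -(4 - 45780*I*√7 + 2*(210*I*√7)²) = -(4 - 45780*I*√7 + 2*(-308700)) = -(4 - 45780*I*√7 - 617400) = -(-617396 - 45780*I*√7) = 617396 + 45780*I*√7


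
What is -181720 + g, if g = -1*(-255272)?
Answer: 73552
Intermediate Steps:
g = 255272
-181720 + g = -181720 + 255272 = 73552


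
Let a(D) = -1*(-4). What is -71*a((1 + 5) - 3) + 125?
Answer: -159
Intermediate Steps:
a(D) = 4
-71*a((1 + 5) - 3) + 125 = -71*4 + 125 = -284 + 125 = -159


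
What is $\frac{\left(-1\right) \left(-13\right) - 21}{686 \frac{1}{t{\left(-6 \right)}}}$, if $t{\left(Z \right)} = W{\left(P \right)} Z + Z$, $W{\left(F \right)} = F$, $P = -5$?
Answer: $- \frac{96}{343} \approx -0.27988$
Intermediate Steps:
$t{\left(Z \right)} = - 4 Z$ ($t{\left(Z \right)} = - 5 Z + Z = - 4 Z$)
$\frac{\left(-1\right) \left(-13\right) - 21}{686 \frac{1}{t{\left(-6 \right)}}} = \frac{\left(-1\right) \left(-13\right) - 21}{686 \frac{1}{\left(-4\right) \left(-6\right)}} = \frac{13 - 21}{686 \cdot \frac{1}{24}} = - \frac{8}{686 \cdot \frac{1}{24}} = - \frac{8}{\frac{343}{12}} = \left(-8\right) \frac{12}{343} = - \frac{96}{343}$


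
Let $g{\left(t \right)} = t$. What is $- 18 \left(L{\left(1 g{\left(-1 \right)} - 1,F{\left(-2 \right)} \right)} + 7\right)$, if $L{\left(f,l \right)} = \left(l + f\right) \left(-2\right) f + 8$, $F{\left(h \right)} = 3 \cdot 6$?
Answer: $-1422$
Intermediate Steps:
$F{\left(h \right)} = 18$
$L{\left(f,l \right)} = 8 + f \left(- 2 f - 2 l\right)$ ($L{\left(f,l \right)} = \left(f + l\right) \left(-2\right) f + 8 = \left(- 2 f - 2 l\right) f + 8 = f \left(- 2 f - 2 l\right) + 8 = 8 + f \left(- 2 f - 2 l\right)$)
$- 18 \left(L{\left(1 g{\left(-1 \right)} - 1,F{\left(-2 \right)} \right)} + 7\right) = - 18 \left(\left(8 - 2 \left(1 \left(-1\right) - 1\right)^{2} - 2 \left(1 \left(-1\right) - 1\right) 18\right) + 7\right) = - 18 \left(\left(8 - 2 \left(-1 - 1\right)^{2} - 2 \left(-1 - 1\right) 18\right) + 7\right) = - 18 \left(\left(8 - 2 \left(-2\right)^{2} - \left(-4\right) 18\right) + 7\right) = - 18 \left(\left(8 - 8 + 72\right) + 7\right) = - 18 \left(72 + 7\right) = \left(-18\right) 79 = -1422$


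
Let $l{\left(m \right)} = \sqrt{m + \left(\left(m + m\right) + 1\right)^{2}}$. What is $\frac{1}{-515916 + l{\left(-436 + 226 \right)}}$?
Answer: $- \frac{515916}{266169143705} - \frac{\sqrt{175351}}{266169143705} \approx -1.9399 \cdot 10^{-6}$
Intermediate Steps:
$l{\left(m \right)} = \sqrt{m + \left(1 + 2 m\right)^{2}}$ ($l{\left(m \right)} = \sqrt{m + \left(2 m + 1\right)^{2}} = \sqrt{m + \left(1 + 2 m\right)^{2}}$)
$\frac{1}{-515916 + l{\left(-436 + 226 \right)}} = \frac{1}{-515916 + \sqrt{\left(-436 + 226\right) + \left(1 + 2 \left(-436 + 226\right)\right)^{2}}} = \frac{1}{-515916 + \sqrt{-210 + \left(1 + 2 \left(-210\right)\right)^{2}}} = \frac{1}{-515916 + \sqrt{-210 + \left(1 - 420\right)^{2}}} = \frac{1}{-515916 + \sqrt{-210 + \left(-419\right)^{2}}} = \frac{1}{-515916 + \sqrt{-210 + 175561}} = \frac{1}{-515916 + \sqrt{175351}}$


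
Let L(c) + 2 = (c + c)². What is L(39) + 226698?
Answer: 232780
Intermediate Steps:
L(c) = -2 + 4*c² (L(c) = -2 + (c + c)² = -2 + (2*c)² = -2 + 4*c²)
L(39) + 226698 = (-2 + 4*39²) + 226698 = (-2 + 4*1521) + 226698 = (-2 + 6084) + 226698 = 6082 + 226698 = 232780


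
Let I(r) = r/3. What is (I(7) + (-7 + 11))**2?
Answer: 361/9 ≈ 40.111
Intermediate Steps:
I(r) = r/3 (I(r) = r*(1/3) = r/3)
(I(7) + (-7 + 11))**2 = ((1/3)*7 + (-7 + 11))**2 = (7/3 + 4)**2 = (19/3)**2 = 361/9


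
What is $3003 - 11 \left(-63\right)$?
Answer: $3696$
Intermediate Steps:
$3003 - 11 \left(-63\right) = 3003 - -693 = 3003 + 693 = 3696$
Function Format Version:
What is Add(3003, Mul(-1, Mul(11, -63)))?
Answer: 3696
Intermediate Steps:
Add(3003, Mul(-1, Mul(11, -63))) = Add(3003, Mul(-1, -693)) = Add(3003, 693) = 3696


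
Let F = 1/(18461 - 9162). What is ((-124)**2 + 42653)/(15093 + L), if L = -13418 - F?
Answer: 539611671/15575824 ≈ 34.644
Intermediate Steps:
F = 1/9299 ≈ 0.00010754
L = -124773983/9299 (L = -13418 - 1*1/9299 = -13418 - 1/9299 = -124773983/9299 ≈ -13418.)
((-124)**2 + 42653)/(15093 + L) = ((-124)**2 + 42653)/(15093 - 124773983/9299) = (15376 + 42653)/(15575824/9299) = 58029*(9299/15575824) = 539611671/15575824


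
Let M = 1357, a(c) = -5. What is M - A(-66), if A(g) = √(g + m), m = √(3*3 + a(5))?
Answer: 1357 - 8*I ≈ 1357.0 - 8.0*I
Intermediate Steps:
m = 2 (m = √(3*3 - 5) = √(9 - 5) = √4 = 2)
A(g) = √(2 + g) (A(g) = √(g + 2) = √(2 + g))
M - A(-66) = 1357 - √(2 - 66) = 1357 - √(-64) = 1357 - 8*I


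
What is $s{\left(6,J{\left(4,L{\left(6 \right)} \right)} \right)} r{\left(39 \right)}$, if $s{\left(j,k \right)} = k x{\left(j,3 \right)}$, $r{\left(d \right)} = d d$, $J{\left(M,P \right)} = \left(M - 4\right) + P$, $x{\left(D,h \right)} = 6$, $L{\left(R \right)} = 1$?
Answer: $9126$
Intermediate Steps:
$J{\left(M,P \right)} = -4 + M + P$ ($J{\left(M,P \right)} = \left(-4 + M\right) + P = -4 + M + P$)
$r{\left(d \right)} = d^{2}$
$s{\left(j,k \right)} = 6 k$ ($s{\left(j,k \right)} = k 6 = 6 k$)
$s{\left(6,J{\left(4,L{\left(6 \right)} \right)} \right)} r{\left(39 \right)} = 6 \left(-4 + 4 + 1\right) 39^{2} = 6 \cdot 1 \cdot 1521 = 6 \cdot 1521 = 9126$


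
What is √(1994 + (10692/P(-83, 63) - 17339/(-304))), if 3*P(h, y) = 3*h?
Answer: √76486671529/6308 ≈ 43.843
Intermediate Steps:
P(h, y) = h (P(h, y) = (3*h)/3 = h)
√(1994 + (10692/P(-83, 63) - 17339/(-304))) = √(1994 + (10692/(-83) - 17339/(-304))) = √(1994 + (10692*(-1/83) - 17339*(-1/304))) = √(1994 + (-10692/83 + 17339/304)) = √(1994 - 1811231/25232) = √(48501377/25232) = √76486671529/6308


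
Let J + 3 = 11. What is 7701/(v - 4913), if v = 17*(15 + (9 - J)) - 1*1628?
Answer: -7701/6269 ≈ -1.2284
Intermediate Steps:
J = 8 (J = -3 + 11 = 8)
v = -1356 (v = 17*(15 + (9 - 1*8)) - 1*1628 = 17*(15 + (9 - 8)) - 1628 = 17*(15 + 1) - 1628 = 17*16 - 1628 = 272 - 1628 = -1356)
7701/(v - 4913) = 7701/(-1356 - 4913) = 7701/(-6269) = 7701*(-1/6269) = -7701/6269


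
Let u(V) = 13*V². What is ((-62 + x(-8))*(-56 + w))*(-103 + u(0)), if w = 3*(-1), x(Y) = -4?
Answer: -401082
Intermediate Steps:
w = -3
((-62 + x(-8))*(-56 + w))*(-103 + u(0)) = ((-62 - 4)*(-56 - 3))*(-103 + 13*0²) = (-66*(-59))*(-103 + 13*0) = 3894*(-103 + 0) = 3894*(-103) = -401082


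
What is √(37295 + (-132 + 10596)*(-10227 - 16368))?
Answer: I*√278252785 ≈ 16681.0*I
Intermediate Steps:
√(37295 + (-132 + 10596)*(-10227 - 16368)) = √(37295 + 10464*(-26595)) = √(37295 - 278290080) = √(-278252785) = I*√278252785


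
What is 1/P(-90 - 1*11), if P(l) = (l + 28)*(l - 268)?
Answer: 1/26937 ≈ 3.7124e-5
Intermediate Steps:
P(l) = (-268 + l)*(28 + l) (P(l) = (28 + l)*(-268 + l) = (-268 + l)*(28 + l))
1/P(-90 - 1*11) = 1/(-7504 + (-90 - 1*11)² - 240*(-90 - 1*11)) = 1/(-7504 + (-90 - 11)² - 240*(-90 - 11)) = 1/(-7504 + (-101)² - 240*(-101)) = 1/(-7504 + 10201 + 24240) = 1/26937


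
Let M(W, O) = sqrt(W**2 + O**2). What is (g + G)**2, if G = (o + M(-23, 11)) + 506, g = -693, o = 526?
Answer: 115571 + 3390*sqrt(26) ≈ 1.3286e+5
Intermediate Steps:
M(W, O) = sqrt(O**2 + W**2)
G = 1032 + 5*sqrt(26) (G = (526 + sqrt(11**2 + (-23)**2)) + 506 = (526 + sqrt(121 + 529)) + 506 = (526 + sqrt(650)) + 506 = (526 + 5*sqrt(26)) + 506 = 1032 + 5*sqrt(26) ≈ 1057.5)
(g + G)**2 = (-693 + (1032 + 5*sqrt(26)))**2 = (339 + 5*sqrt(26))**2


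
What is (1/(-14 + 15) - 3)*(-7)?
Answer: 14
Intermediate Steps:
(1/(-14 + 15) - 3)*(-7) = (1/1 - 3)*(-7) = (1 - 3)*(-7) = -2*(-7) = 14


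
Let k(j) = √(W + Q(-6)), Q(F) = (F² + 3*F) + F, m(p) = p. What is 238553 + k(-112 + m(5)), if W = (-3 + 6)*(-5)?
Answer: 238553 + I*√3 ≈ 2.3855e+5 + 1.732*I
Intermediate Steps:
Q(F) = F² + 4*F
W = -15 (W = 3*(-5) = -15)
k(j) = I*√3 (k(j) = √(-15 - 6*(4 - 6)) = √(-15 - 6*(-2)) = √(-15 + 12) = √(-3) = I*√3)
238553 + k(-112 + m(5)) = 238553 + I*√3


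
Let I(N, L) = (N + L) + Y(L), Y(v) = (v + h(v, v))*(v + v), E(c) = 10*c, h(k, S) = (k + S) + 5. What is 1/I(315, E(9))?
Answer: 1/49905 ≈ 2.0038e-5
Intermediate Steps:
h(k, S) = 5 + S + k (h(k, S) = (S + k) + 5 = 5 + S + k)
Y(v) = 2*v*(5 + 3*v) (Y(v) = (v + (5 + v + v))*(v + v) = (v + (5 + 2*v))*(2*v) = (5 + 3*v)*(2*v) = 2*v*(5 + 3*v))
I(N, L) = L + N + 2*L*(5 + 3*L) (I(N, L) = (N + L) + 2*L*(5 + 3*L) = (L + N) + 2*L*(5 + 3*L) = L + N + 2*L*(5 + 3*L))
1/I(315, E(9)) = 1/(315 + 6*(10*9)**2 + 11*(10*9)) = 1/(315 + 6*90**2 + 11*90) = 1/(315 + 6*8100 + 990) = 1/(315 + 48600 + 990) = 1/49905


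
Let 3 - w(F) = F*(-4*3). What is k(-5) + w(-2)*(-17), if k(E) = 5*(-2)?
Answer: 347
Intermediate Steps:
k(E) = -10
w(F) = 3 + 12*F (w(F) = 3 - F*(-4*3) = 3 - F*(-12) = 3 - (-12)*F = 3 + 12*F)
k(-5) + w(-2)*(-17) = -10 + (3 + 12*(-2))*(-17) = -10 + (3 - 24)*(-17) = -10 - 21*(-17) = -10 + 357 = 347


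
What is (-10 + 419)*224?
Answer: 91616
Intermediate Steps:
(-10 + 419)*224 = 409*224 = 91616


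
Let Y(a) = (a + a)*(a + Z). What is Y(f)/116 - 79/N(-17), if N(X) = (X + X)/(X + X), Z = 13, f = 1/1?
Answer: -2284/29 ≈ -78.759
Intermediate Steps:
f = 1
N(X) = 1 (N(X) = (2*X)/((2*X)) = (2*X)*(1/(2*X)) = 1)
Y(a) = 2*a*(13 + a) (Y(a) = (a + a)*(a + 13) = (2*a)*(13 + a) = 2*a*(13 + a))
Y(f)/116 - 79/N(-17) = (2*1*(13 + 1))/116 - 79/1 = (2*1*14)*(1/116) - 79*1 = 28*(1/116) - 79 = 7/29 - 79 = -2284/29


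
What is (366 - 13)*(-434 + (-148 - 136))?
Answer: -253454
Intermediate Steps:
(366 - 13)*(-434 + (-148 - 136)) = 353*(-434 - 284) = 353*(-718) = -253454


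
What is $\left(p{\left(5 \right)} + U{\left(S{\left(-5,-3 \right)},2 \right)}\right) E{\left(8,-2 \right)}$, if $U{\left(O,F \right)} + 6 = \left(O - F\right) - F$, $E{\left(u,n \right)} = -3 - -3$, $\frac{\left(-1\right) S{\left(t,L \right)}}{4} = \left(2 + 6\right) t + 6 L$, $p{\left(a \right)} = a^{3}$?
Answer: $0$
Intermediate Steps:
$S{\left(t,L \right)} = - 32 t - 24 L$ ($S{\left(t,L \right)} = - 4 \left(\left(2 + 6\right) t + 6 L\right) = - 4 \left(8 t + 6 L\right) = - 4 \left(6 L + 8 t\right) = - 32 t - 24 L$)
$E{\left(u,n \right)} = 0$ ($E{\left(u,n \right)} = -3 + 3 = 0$)
$U{\left(O,F \right)} = -6 + O - 2 F$ ($U{\left(O,F \right)} = -6 - \left(- O + 2 F\right) = -6 + O - 2 F$)
$\left(p{\left(5 \right)} + U{\left(S{\left(-5,-3 \right)},2 \right)}\right) E{\left(8,-2 \right)} = \left(5^{3} - -222\right) 0 = \left(125 - -222\right) 0 = \left(125 + 222\right) 0 = 347 \cdot 0 = 0$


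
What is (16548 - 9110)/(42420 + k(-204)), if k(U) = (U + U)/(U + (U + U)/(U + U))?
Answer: 754957/4305834 ≈ 0.17533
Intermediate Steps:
k(U) = 2*U/(1 + U) (k(U) = (2*U)/(U + (2*U)/((2*U))) = (2*U)/(U + (2*U)*(1/(2*U))) = (2*U)/(U + 1) = (2*U)/(1 + U) = 2*U/(1 + U))
(16548 - 9110)/(42420 + k(-204)) = (16548 - 9110)/(42420 + 2*(-204)/(1 - 204)) = 7438/(42420 + 2*(-204)/(-203)) = 7438/(42420 + 2*(-204)*(-1/203)) = 7438/(42420 + 408/203) = 7438/(8611668/203) = 7438*(203/8611668) = 754957/4305834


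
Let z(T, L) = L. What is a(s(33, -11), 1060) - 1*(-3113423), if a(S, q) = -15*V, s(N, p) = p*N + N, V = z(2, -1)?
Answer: 3113438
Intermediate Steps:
V = -1
s(N, p) = N + N*p (s(N, p) = N*p + N = N + N*p)
a(S, q) = 15 (a(S, q) = -15*(-1) = 15)
a(s(33, -11), 1060) - 1*(-3113423) = 15 - 1*(-3113423) = 15 + 3113423 = 3113438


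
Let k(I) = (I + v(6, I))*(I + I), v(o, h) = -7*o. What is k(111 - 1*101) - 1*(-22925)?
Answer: 22285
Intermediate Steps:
k(I) = 2*I*(-42 + I) (k(I) = (I - 7*6)*(I + I) = (I - 42)*(2*I) = (-42 + I)*(2*I) = 2*I*(-42 + I))
k(111 - 1*101) - 1*(-22925) = 2*(111 - 1*101)*(-42 + (111 - 1*101)) - 1*(-22925) = 2*(111 - 101)*(-42 + (111 - 101)) + 22925 = 2*10*(-42 + 10) + 22925 = 2*10*(-32) + 22925 = -640 + 22925 = 22285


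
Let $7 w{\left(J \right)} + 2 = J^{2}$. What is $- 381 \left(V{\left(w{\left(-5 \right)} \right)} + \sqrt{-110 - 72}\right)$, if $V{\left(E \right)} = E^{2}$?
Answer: $- \frac{201549}{49} - 381 i \sqrt{182} \approx -4113.2 - 5140.0 i$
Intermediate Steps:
$w{\left(J \right)} = - \frac{2}{7} + \frac{J^{2}}{7}$
$- 381 \left(V{\left(w{\left(-5 \right)} \right)} + \sqrt{-110 - 72}\right) = - 381 \left(\left(- \frac{2}{7} + \frac{\left(-5\right)^{2}}{7}\right)^{2} + \sqrt{-110 - 72}\right) = - 381 \left(\left(- \frac{2}{7} + \frac{1}{7} \cdot 25\right)^{2} + \sqrt{-182}\right) = - 381 \left(\left(- \frac{2}{7} + \frac{25}{7}\right)^{2} + i \sqrt{182}\right) = - 381 \left(\left(\frac{23}{7}\right)^{2} + i \sqrt{182}\right) = - 381 \left(\frac{529}{49} + i \sqrt{182}\right) = - \frac{201549}{49} - 381 i \sqrt{182}$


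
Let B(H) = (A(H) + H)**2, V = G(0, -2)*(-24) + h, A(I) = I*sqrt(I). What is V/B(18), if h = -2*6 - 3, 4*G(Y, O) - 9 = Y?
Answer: -437/31212 + 23*sqrt(2)/5202 ≈ -0.0077483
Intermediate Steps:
A(I) = I**(3/2)
G(Y, O) = 9/4 + Y/4
h = -15 (h = -12 - 3 = -15)
V = -69 (V = (9/4 + (1/4)*0)*(-24) - 15 = (9/4 + 0)*(-24) - 15 = (9/4)*(-24) - 15 = -54 - 15 = -69)
B(H) = (H + H**(3/2))**2 (B(H) = (H**(3/2) + H)**2 = (H + H**(3/2))**2)
V/B(18) = -69/(18 + 18**(3/2))**2 = -69/(18 + 54*sqrt(2))**2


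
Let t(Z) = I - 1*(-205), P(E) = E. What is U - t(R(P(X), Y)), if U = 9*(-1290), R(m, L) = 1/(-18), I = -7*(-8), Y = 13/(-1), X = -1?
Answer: -11871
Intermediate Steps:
Y = -13 (Y = 13*(-1) = -13)
I = 56
R(m, L) = -1/18
t(Z) = 261 (t(Z) = 56 - 1*(-205) = 56 + 205 = 261)
U = -11610
U - t(R(P(X), Y)) = -11610 - 1*261 = -11610 - 261 = -11871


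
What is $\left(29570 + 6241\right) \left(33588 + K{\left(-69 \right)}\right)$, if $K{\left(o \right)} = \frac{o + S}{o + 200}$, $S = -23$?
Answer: $\frac{157566108096}{131} \approx 1.2028 \cdot 10^{9}$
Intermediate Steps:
$K{\left(o \right)} = \frac{-23 + o}{200 + o}$ ($K{\left(o \right)} = \frac{o - 23}{o + 200} = \frac{-23 + o}{200 + o}$)
$\left(29570 + 6241\right) \left(33588 + K{\left(-69 \right)}\right) = \left(29570 + 6241\right) \left(33588 + \frac{-23 - 69}{200 - 69}\right) = 35811 \left(33588 + \frac{1}{131} \left(-92\right)\right) = 35811 \left(33588 - \frac{92}{131}\right) = 35811 \cdot \frac{4399936}{131} = \frac{157566108096}{131}$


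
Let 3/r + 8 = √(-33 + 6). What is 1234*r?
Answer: -29616/91 - 11106*I*√3/91 ≈ -325.45 - 211.39*I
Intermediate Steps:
r = 3/(-8 + 3*I*√3) (r = 3/(-8 + √(-33 + 6)) = 3/(-8 + √(-27)) = 3/(-8 + 3*I*√3) ≈ -0.26374 - 0.1713*I)
1234*r = 1234*(-24/91 - 9*I*√3/91) = -29616/91 - 11106*I*√3/91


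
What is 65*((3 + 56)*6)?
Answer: 23010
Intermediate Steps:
65*((3 + 56)*6) = 65*(59*6) = 65*354 = 23010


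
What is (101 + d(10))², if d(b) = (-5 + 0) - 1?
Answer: 9025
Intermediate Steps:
d(b) = -6 (d(b) = -5 - 1 = -6)
(101 + d(10))² = (101 - 6)² = 95² = 9025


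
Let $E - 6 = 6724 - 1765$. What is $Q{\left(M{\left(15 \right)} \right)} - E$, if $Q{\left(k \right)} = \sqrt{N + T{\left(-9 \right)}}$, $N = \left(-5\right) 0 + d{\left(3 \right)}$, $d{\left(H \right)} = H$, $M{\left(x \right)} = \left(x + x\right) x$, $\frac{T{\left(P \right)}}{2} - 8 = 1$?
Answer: $-4965 + \sqrt{21} \approx -4960.4$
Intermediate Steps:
$T{\left(P \right)} = 18$ ($T{\left(P \right)} = 16 + 2 \cdot 1 = 16 + 2 = 18$)
$M{\left(x \right)} = 2 x^{2}$ ($M{\left(x \right)} = 2 x x = 2 x^{2}$)
$N = 3$ ($N = \left(-5\right) 0 + 3 = 0 + 3 = 3$)
$Q{\left(k \right)} = \sqrt{21}$ ($Q{\left(k \right)} = \sqrt{3 + 18} = \sqrt{21}$)
$E = 4965$ ($E = 6 + \left(6724 - 1765\right) = 6 + 4959 = 4965$)
$Q{\left(M{\left(15 \right)} \right)} - E = \sqrt{21} - 4965 = -4965 + \sqrt{21}$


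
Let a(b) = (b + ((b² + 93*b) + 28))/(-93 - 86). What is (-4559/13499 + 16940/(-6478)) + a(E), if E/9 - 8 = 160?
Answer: -106196304146749/7826463719 ≈ -13569.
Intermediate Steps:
E = 1512 (E = 72 + 9*160 = 72 + 1440 = 1512)
a(b) = -28/179 - 94*b/179 - b²/179 (a(b) = (b + (28 + b² + 93*b))/(-179) = (28 + b² + 94*b)*(-1/179) = -28/179 - 94*b/179 - b²/179)
(-4559/13499 + 16940/(-6478)) + a(E) = (-4559/13499 + 16940/(-6478)) + (-28/179 - 94/179*1512 - 1/179*1512²) = (-4559*1/13499 + 16940*(-1/6478)) + (-28/179 - 142128/179 - 1/179*2286144) = (-4559/13499 - 8470/3239) + (-28/179 - 142128/179 - 2286144/179) = -129103131/43723261 - 2428300/179 = -106196304146749/7826463719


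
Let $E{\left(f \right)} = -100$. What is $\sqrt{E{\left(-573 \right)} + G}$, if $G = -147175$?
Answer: $5 i \sqrt{5891} \approx 383.76 i$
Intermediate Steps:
$\sqrt{E{\left(-573 \right)} + G} = \sqrt{-100 - 147175} = \sqrt{-147275} = 5 i \sqrt{5891}$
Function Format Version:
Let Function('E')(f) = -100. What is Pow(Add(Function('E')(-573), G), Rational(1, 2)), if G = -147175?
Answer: Mul(5, I, Pow(5891, Rational(1, 2))) ≈ Mul(383.76, I)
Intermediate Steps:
Pow(Add(Function('E')(-573), G), Rational(1, 2)) = Pow(Add(-100, -147175), Rational(1, 2)) = Pow(-147275, Rational(1, 2)) = Mul(5, I, Pow(5891, Rational(1, 2)))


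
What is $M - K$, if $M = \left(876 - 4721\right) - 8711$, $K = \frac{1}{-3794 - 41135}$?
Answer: $- \frac{564128523}{44929} \approx -12556.0$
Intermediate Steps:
$K = - \frac{1}{44929}$ ($K = \frac{1}{-44929} = - \frac{1}{44929} \approx -2.2257 \cdot 10^{-5}$)
$M = -12556$ ($M = -3845 - 8711 = -12556$)
$M - K = -12556 - - \frac{1}{44929} = -12556 + \frac{1}{44929} = - \frac{564128523}{44929}$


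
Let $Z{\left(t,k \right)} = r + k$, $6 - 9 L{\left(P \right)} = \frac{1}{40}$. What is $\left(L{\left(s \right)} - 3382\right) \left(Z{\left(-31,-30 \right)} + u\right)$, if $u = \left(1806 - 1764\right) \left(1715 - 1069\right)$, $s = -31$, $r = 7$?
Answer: $- \frac{32999270629}{360} \approx -9.1665 \cdot 10^{7}$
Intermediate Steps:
$L{\left(P \right)} = \frac{239}{360}$ ($L{\left(P \right)} = \frac{2}{3} - \frac{1}{9 \cdot 40} = \frac{2}{3} - \frac{1}{360} = \frac{239}{360}$)
$Z{\left(t,k \right)} = 7 + k$
$u = 27132$ ($u = 42 \cdot 646 = 27132$)
$\left(L{\left(s \right)} - 3382\right) \left(Z{\left(-31,-30 \right)} + u\right) = \left(\frac{239}{360} - 3382\right) \left(\left(7 - 30\right) + 27132\right) = - \frac{1217281 \left(-23 + 27132\right)}{360} = \left(- \frac{1217281}{360}\right) 27109 = - \frac{32999270629}{360}$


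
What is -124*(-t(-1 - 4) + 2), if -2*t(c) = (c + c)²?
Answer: -6448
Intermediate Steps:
t(c) = -2*c² (t(c) = -(c + c)²/2 = -4*c²/2 = -2*c²)
-124*(-t(-1 - 4) + 2) = -124*(-(-2)*(-1 - 4)² + 2) = -124*(-(-2)*(-5)² + 2) = -124*(-(-2)*25 + 2) = -124*(-1*(-50) + 2) = -124*(50 + 2) = -124*52 = -6448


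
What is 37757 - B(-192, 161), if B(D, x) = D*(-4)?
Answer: 36989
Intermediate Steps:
B(D, x) = -4*D
37757 - B(-192, 161) = 37757 - (-4)*(-192) = 37757 - 1*768 = 37757 - 768 = 36989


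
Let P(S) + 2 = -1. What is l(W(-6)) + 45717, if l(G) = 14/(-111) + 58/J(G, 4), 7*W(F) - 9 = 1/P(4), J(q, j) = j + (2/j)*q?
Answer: 492368779/10767 ≈ 45729.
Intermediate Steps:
P(S) = -3 (P(S) = -2 - 1 = -3)
J(q, j) = j + 2*q/j
W(F) = 26/21 (W(F) = 9/7 + (⅐)/(-3) = 9/7 + (⅐)*(-⅓) = 9/7 - 1/21 = 26/21)
l(G) = -14/111 + 58/(4 + G/2) (l(G) = 14/(-111) + 58/(4 + 2*G/4) = 14*(-1/111) + 58/(4 + 2*G*(¼)) = -14/111 + 58/(4 + G/2))
l(W(-6)) + 45717 = 2*(6382 - 7*26/21)/(111*(8 + 26/21)) + 45717 = 2*(6382 - 26/3)/(111*(194/21)) + 45717 = (2/111)*(21/194)*(19120/3) + 45717 = 133840/10767 + 45717 = 492368779/10767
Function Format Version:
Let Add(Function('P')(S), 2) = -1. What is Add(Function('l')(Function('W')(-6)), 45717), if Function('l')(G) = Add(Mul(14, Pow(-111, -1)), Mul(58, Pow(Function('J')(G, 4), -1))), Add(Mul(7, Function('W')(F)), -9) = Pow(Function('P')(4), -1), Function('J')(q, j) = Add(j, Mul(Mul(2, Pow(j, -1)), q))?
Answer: Rational(492368779, 10767) ≈ 45729.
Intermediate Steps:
Function('P')(S) = -3 (Function('P')(S) = Add(-2, -1) = -3)
Function('J')(q, j) = Add(j, Mul(2, q, Pow(j, -1)))
Function('W')(F) = Rational(26, 21) (Function('W')(F) = Add(Rational(9, 7), Mul(Rational(1, 7), Pow(-3, -1))) = Add(Rational(9, 7), Mul(Rational(1, 7), Rational(-1, 3))) = Add(Rational(9, 7), Rational(-1, 21)) = Rational(26, 21))
Function('l')(G) = Add(Rational(-14, 111), Mul(58, Pow(Add(4, Mul(Rational(1, 2), G)), -1))) (Function('l')(G) = Add(Mul(14, Pow(-111, -1)), Mul(58, Pow(Add(4, Mul(2, G, Pow(4, -1))), -1))) = Add(Mul(14, Rational(-1, 111)), Mul(58, Pow(Add(4, Mul(2, G, Rational(1, 4))), -1))) = Add(Rational(-14, 111), Mul(58, Pow(Add(4, Mul(Rational(1, 2), G)), -1))))
Add(Function('l')(Function('W')(-6)), 45717) = Add(Mul(Rational(2, 111), Pow(Add(8, Rational(26, 21)), -1), Add(6382, Mul(-7, Rational(26, 21)))), 45717) = Add(Mul(Rational(2, 111), Pow(Rational(194, 21), -1), Add(6382, Rational(-26, 3))), 45717) = Add(Mul(Rational(2, 111), Rational(21, 194), Rational(19120, 3)), 45717) = Add(Rational(133840, 10767), 45717) = Rational(492368779, 10767)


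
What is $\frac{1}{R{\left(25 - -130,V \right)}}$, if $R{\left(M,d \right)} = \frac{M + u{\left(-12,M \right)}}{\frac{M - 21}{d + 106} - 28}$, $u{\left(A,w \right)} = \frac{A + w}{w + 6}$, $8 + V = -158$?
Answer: $- \frac{146027}{752940} \approx -0.19394$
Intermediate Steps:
$V = -166$ ($V = -8 - 158 = -166$)
$u{\left(A,w \right)} = \frac{A + w}{6 + w}$
$R{\left(M,d \right)} = \frac{M + \frac{-12 + M}{6 + M}}{-28 + \frac{-21 + M}{106 + d}}$ ($R{\left(M,d \right)} = \frac{M + \frac{-12 + M}{6 + M}}{\frac{M - 21}{d + 106} - 28} = \frac{M + \frac{-12 + M}{6 + M}}{\frac{-21 + M}{106 + d} - 28} = \frac{M + \frac{-12 + M}{6 + M}}{-28 + \frac{-21 + M}{106 + d}}$)
$\frac{1}{R{\left(25 - -130,V \right)}} = \frac{1}{\frac{1}{6 + \left(25 - -130\right)} \frac{1}{2989 - \left(25 - -130\right) + 28 \left(-166\right)} \left(1272 - 106 \left(25 - -130\right) - - 166 \left(-12 + \left(25 - -130\right)\right) - \left(25 - -130\right) \left(6 + \left(25 - -130\right)\right) \left(106 - 166\right)\right)} = \frac{1}{\frac{1}{6 + \left(25 + 130\right)} \frac{1}{2989 - \left(25 + 130\right) - 4648} \left(1272 - 106 \left(25 + 130\right) - - 166 \left(-12 + \left(25 + 130\right)\right) - \left(25 + 130\right) \left(6 + \left(25 + 130\right)\right) \left(-60\right)\right)} = \frac{1}{\frac{1}{6 + 155} \frac{1}{2989 - 155 - 4648} \left(1272 - 16430 - - 166 \left(-12 + 155\right) - 155 \left(6 + 155\right) \left(-60\right)\right)} = \frac{1}{\frac{1}{161} \frac{1}{2989 - 155 - 4648} \left(1272 - 16430 - \left(-166\right) 143 - 155 \cdot 161 \left(-60\right)\right)} = \frac{1}{\frac{1}{161} \frac{1}{-1814} \left(1272 - 16430 + 23738 + 1497300\right)} = \frac{1}{\frac{1}{161} \left(- \frac{1}{1814}\right) 1505880} = \frac{1}{- \frac{752940}{146027}} = - \frac{146027}{752940}$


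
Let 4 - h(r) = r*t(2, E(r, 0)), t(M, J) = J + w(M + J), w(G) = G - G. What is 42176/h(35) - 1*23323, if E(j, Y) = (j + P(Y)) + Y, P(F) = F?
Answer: -28519559/1221 ≈ -23358.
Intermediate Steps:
w(G) = 0
E(j, Y) = j + 2*Y (E(j, Y) = (j + Y) + Y = (Y + j) + Y = j + 2*Y)
t(M, J) = J (t(M, J) = J + 0 = J)
h(r) = 4 - r² (h(r) = 4 - r*(r + 2*0) = 4 - r*(r + 0) = 4 - r*r = 4 - r²)
42176/h(35) - 1*23323 = 42176/(4 - 1*35²) - 1*23323 = 42176/(4 - 1*1225) - 23323 = 42176/(4 - 1225) - 23323 = 42176/(-1221) - 23323 = 42176*(-1/1221) - 23323 = -42176/1221 - 23323 = -28519559/1221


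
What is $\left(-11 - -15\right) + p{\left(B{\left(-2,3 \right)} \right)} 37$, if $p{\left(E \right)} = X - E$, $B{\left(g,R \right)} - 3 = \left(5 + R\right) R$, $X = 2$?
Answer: $-921$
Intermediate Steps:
$B{\left(g,R \right)} = 3 + R \left(5 + R\right)$ ($B{\left(g,R \right)} = 3 + \left(5 + R\right) R = 3 + R \left(5 + R\right)$)
$p{\left(E \right)} = 2 - E$
$\left(-11 - -15\right) + p{\left(B{\left(-2,3 \right)} \right)} 37 = \left(-11 - -15\right) + \left(2 - \left(3 + 3^{2} + 5 \cdot 3\right)\right) 37 = \left(-11 + 15\right) + \left(2 - \left(3 + 9 + 15\right)\right) 37 = 4 + \left(2 - 27\right) 37 = 4 - 925 = -921$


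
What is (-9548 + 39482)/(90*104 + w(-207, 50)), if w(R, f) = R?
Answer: 3326/1017 ≈ 3.2704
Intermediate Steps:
(-9548 + 39482)/(90*104 + w(-207, 50)) = (-9548 + 39482)/(90*104 - 207) = 29934/(9360 - 207) = 29934/9153 = 29934*(1/9153) = 3326/1017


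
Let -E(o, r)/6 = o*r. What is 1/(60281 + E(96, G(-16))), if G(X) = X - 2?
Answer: 1/70649 ≈ 1.4154e-5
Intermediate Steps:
G(X) = -2 + X
E(o, r) = -6*o*r
1/(60281 + E(96, G(-16))) = 1/(60281 - 6*96*(-2 - 16)) = 1/(60281 - 6*96*(-18)) = 1/(60281 + 10368) = 1/70649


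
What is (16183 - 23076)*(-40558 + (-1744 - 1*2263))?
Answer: 307186545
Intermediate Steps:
(16183 - 23076)*(-40558 + (-1744 - 1*2263)) = -6893*(-40558 + (-1744 - 2263)) = -6893*(-40558 - 4007) = -6893*(-44565) = 307186545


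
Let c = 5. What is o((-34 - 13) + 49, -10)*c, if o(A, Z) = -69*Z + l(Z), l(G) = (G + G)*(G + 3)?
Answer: 4150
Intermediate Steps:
l(G) = 2*G*(3 + G) (l(G) = (2*G)*(3 + G) = 2*G*(3 + G))
o(A, Z) = -69*Z + 2*Z*(3 + Z)
o((-34 - 13) + 49, -10)*c = -10*(-63 + 2*(-10))*5 = -10*(-63 - 20)*5 = -10*(-83)*5 = 830*5 = 4150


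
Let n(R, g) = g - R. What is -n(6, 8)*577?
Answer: -1154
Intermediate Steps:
-n(6, 8)*577 = -(8 - 1*6)*577 = -(8 - 6)*577 = -1*2*577 = -2*577 = -1154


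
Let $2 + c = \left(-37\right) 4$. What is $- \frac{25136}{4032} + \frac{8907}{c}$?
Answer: $- \frac{413369}{6300} \approx -65.614$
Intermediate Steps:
$c = -150$ ($c = -2 - 148 = -150$)
$- \frac{25136}{4032} + \frac{8907}{c} = - \frac{25136}{4032} + \frac{8907}{-150} = \left(-25136\right) \frac{1}{4032} + 8907 \left(- \frac{1}{150}\right) = - \frac{1571}{252} - \frac{2969}{50} = - \frac{413369}{6300}$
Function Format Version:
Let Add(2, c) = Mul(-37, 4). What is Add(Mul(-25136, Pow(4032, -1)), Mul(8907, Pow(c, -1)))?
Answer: Rational(-413369, 6300) ≈ -65.614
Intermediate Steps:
c = -150 (c = Add(-2, Mul(-37, 4)) = Add(-2, -148) = -150)
Add(Mul(-25136, Pow(4032, -1)), Mul(8907, Pow(c, -1))) = Add(Mul(-25136, Pow(4032, -1)), Mul(8907, Pow(-150, -1))) = Add(Mul(-25136, Rational(1, 4032)), Mul(8907, Rational(-1, 150))) = Add(Rational(-1571, 252), Rational(-2969, 50)) = Rational(-413369, 6300)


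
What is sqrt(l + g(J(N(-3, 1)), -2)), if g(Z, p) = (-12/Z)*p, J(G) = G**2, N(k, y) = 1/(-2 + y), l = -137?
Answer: I*sqrt(113) ≈ 10.63*I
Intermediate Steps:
g(Z, p) = -12*p/Z
sqrt(l + g(J(N(-3, 1)), -2)) = sqrt(-137 - 12*(-2)/(1/(-2 + 1))**2) = sqrt(-137 - 12*(-2)/(1/(-1))**2) = sqrt(-137 - 12*(-2)/(-1)**2) = sqrt(-137 - 12*(-2)/1) = sqrt(-137 - 12*(-2)*1) = sqrt(-137 + 24) = sqrt(-113) = I*sqrt(113)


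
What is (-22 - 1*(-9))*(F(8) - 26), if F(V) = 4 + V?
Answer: 182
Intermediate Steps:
(-22 - 1*(-9))*(F(8) - 26) = (-22 - 1*(-9))*((4 + 8) - 26) = (-22 + 9)*(12 - 26) = -13*(-14) = 182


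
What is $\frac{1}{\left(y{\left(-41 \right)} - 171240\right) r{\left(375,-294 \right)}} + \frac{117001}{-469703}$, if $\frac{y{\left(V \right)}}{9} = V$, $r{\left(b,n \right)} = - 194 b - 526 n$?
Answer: $- \frac{1644302505399149}{6601087336628538} \approx -0.2491$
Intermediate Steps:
$r{\left(b,n \right)} = - 526 n - 194 b$
$y{\left(V \right)} = 9 V$
$\frac{1}{\left(y{\left(-41 \right)} - 171240\right) r{\left(375,-294 \right)}} + \frac{117001}{-469703} = \frac{1}{\left(9 \left(-41\right) - 171240\right) \left(\left(-526\right) \left(-294\right) - 72750\right)} + \frac{117001}{-469703} = \frac{1}{\left(-369 - 171240\right) \left(154644 - 72750\right)} + 117001 \left(- \frac{1}{469703}\right) = \frac{1}{\left(-171609\right) 81894} - \frac{117001}{469703} = \left(- \frac{1}{171609}\right) \frac{1}{81894} - \frac{117001}{469703} = - \frac{1}{14053747446} - \frac{117001}{469703} = - \frac{1644302505399149}{6601087336628538}$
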